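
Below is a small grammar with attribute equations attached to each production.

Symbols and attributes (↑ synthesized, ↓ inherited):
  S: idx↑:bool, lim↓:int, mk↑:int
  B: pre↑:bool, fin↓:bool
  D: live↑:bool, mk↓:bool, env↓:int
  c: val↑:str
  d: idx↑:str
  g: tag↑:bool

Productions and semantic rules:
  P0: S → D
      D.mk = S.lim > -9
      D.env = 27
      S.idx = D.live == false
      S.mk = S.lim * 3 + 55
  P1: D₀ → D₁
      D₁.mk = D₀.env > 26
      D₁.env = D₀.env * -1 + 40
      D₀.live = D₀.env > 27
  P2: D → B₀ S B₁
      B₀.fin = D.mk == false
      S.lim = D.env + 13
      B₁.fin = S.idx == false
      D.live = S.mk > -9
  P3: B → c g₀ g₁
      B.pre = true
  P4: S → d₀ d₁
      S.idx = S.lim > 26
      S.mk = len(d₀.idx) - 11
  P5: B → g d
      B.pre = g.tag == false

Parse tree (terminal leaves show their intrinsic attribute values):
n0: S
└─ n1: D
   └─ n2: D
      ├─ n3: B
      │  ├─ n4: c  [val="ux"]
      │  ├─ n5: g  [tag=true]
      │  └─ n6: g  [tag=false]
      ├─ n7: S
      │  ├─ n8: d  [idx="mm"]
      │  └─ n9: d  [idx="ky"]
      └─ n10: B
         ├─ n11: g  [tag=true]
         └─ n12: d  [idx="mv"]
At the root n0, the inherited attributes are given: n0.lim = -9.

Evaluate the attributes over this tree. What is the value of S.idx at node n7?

1. n0.lim = -9  [given at root]
2. n1.mk = false  [S.lim > -9]
3. n1.env = 27  [27]
4. n2.mk = true  [D₀.env > 26]
5. n2.env = 13  [D₀.env * -1 + 40]
6. n3.fin = false  [D.mk == false]
7. n4.val = "ux"  [terminal]
8. n5.tag = true  [terminal]
9. n6.tag = false  [terminal]
10. n3.pre = true  [true]
11. n7.lim = 26  [D.env + 13]
12. n8.idx = "mm"  [terminal]
13. n9.idx = "ky"  [terminal]
14. n7.idx = false  [S.lim > 26]
15. n7.mk = -9  [len(d₀.idx) - 11]
16. n10.fin = true  [S.idx == false]
17. n11.tag = true  [terminal]
18. n12.idx = "mv"  [terminal]
19. n10.pre = false  [g.tag == false]
20. n2.live = false  [S.mk > -9]
21. n1.live = false  [D₀.env > 27]
22. n0.idx = true  [D.live == false]
23. n0.mk = 28  [S.lim * 3 + 55]

false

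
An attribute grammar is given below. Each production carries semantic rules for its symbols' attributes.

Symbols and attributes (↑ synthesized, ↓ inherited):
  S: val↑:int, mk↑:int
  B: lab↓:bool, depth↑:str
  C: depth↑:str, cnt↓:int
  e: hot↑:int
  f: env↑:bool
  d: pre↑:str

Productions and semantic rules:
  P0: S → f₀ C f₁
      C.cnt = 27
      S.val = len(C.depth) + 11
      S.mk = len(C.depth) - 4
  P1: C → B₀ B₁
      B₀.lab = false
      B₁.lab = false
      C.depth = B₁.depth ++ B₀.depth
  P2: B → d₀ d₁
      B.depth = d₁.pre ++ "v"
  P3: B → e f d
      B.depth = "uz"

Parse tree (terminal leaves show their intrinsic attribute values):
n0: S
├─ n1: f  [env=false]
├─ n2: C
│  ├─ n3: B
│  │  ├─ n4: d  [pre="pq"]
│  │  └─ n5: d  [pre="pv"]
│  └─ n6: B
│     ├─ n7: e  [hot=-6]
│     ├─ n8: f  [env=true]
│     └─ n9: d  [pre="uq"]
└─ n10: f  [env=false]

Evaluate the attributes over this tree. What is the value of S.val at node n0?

16

1. n1.env = false  [terminal]
2. n2.cnt = 27  [27]
3. n3.lab = false  [false]
4. n4.pre = "pq"  [terminal]
5. n5.pre = "pv"  [terminal]
6. n3.depth = "pvv"  [d₁.pre ++ "v"]
7. n6.lab = false  [false]
8. n7.hot = -6  [terminal]
9. n8.env = true  [terminal]
10. n9.pre = "uq"  [terminal]
11. n6.depth = "uz"  ["uz"]
12. n2.depth = "uzpvv"  [B₁.depth ++ B₀.depth]
13. n10.env = false  [terminal]
14. n0.val = 16  [len(C.depth) + 11]
15. n0.mk = 1  [len(C.depth) - 4]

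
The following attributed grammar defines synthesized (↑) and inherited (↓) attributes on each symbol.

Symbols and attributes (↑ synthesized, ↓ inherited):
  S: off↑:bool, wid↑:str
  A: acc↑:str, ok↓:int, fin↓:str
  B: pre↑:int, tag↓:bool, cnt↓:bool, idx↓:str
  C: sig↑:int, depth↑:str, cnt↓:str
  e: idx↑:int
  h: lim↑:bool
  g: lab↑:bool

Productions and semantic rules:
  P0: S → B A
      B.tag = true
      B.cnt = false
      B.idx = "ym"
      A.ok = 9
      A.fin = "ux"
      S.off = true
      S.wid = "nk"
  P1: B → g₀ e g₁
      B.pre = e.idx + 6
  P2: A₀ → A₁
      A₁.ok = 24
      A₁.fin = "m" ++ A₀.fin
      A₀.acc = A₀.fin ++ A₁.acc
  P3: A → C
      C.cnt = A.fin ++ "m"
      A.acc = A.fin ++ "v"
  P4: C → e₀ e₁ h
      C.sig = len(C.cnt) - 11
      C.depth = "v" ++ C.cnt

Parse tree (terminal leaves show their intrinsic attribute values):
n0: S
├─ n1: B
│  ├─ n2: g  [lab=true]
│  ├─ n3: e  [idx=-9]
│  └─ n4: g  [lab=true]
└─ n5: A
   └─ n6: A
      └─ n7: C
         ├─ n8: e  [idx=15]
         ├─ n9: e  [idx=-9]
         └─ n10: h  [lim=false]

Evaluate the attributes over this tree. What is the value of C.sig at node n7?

1. n1.tag = true  [true]
2. n1.cnt = false  [false]
3. n1.idx = "ym"  ["ym"]
4. n2.lab = true  [terminal]
5. n3.idx = -9  [terminal]
6. n4.lab = true  [terminal]
7. n1.pre = -3  [e.idx + 6]
8. n5.ok = 9  [9]
9. n5.fin = "ux"  ["ux"]
10. n6.ok = 24  [24]
11. n6.fin = "mux"  ["m" ++ A₀.fin]
12. n7.cnt = "muxm"  [A.fin ++ "m"]
13. n8.idx = 15  [terminal]
14. n9.idx = -9  [terminal]
15. n10.lim = false  [terminal]
16. n7.sig = -7  [len(C.cnt) - 11]
17. n7.depth = "vmuxm"  ["v" ++ C.cnt]
18. n6.acc = "muxv"  [A.fin ++ "v"]
19. n5.acc = "uxmuxv"  [A₀.fin ++ A₁.acc]
20. n0.off = true  [true]
21. n0.wid = "nk"  ["nk"]

-7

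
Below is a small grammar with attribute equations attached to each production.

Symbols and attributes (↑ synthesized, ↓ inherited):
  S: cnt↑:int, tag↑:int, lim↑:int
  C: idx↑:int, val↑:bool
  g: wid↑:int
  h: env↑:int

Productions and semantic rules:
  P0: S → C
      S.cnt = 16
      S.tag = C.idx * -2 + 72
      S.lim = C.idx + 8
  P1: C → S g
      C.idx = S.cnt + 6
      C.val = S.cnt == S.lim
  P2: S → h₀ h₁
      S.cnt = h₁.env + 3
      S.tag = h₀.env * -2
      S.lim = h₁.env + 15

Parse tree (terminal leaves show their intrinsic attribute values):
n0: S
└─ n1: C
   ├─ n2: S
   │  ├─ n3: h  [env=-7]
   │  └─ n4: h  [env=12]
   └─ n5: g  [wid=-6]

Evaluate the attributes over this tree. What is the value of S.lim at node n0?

29

1. n3.env = -7  [terminal]
2. n4.env = 12  [terminal]
3. n2.cnt = 15  [h₁.env + 3]
4. n2.tag = 14  [h₀.env * -2]
5. n2.lim = 27  [h₁.env + 15]
6. n5.wid = -6  [terminal]
7. n1.idx = 21  [S.cnt + 6]
8. n1.val = false  [S.cnt == S.lim]
9. n0.cnt = 16  [16]
10. n0.tag = 30  [C.idx * -2 + 72]
11. n0.lim = 29  [C.idx + 8]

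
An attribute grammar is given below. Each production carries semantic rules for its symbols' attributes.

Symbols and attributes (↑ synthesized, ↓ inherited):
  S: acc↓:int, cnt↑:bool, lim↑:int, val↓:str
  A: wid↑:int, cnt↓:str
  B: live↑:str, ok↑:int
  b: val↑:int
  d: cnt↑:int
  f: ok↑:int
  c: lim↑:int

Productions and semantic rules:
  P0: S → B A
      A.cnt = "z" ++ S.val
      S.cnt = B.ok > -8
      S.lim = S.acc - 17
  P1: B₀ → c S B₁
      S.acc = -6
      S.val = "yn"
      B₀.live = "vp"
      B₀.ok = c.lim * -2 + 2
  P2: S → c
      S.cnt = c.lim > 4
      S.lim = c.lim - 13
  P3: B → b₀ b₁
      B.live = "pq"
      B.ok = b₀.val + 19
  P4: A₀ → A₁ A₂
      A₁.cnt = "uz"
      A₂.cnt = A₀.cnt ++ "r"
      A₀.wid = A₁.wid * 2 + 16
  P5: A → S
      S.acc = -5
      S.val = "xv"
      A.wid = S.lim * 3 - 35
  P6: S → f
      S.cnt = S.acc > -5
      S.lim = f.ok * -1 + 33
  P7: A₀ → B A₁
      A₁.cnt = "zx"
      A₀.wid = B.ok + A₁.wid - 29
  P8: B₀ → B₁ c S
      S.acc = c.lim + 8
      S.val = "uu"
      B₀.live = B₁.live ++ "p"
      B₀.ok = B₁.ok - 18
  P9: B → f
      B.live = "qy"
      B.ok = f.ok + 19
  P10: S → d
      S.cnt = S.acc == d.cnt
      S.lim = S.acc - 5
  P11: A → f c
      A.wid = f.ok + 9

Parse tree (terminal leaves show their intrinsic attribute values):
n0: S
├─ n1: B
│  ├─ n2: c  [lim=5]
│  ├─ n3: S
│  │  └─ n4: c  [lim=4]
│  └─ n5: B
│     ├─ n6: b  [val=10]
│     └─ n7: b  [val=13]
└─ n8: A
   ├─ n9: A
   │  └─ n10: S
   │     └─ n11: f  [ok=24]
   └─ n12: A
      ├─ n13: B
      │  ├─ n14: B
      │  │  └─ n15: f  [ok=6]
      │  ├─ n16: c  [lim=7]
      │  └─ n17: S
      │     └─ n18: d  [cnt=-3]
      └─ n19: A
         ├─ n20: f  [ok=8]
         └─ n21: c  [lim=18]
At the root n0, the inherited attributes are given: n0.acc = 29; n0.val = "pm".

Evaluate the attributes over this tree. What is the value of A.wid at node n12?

1. n0.acc = 29  [given at root]
2. n0.val = "pm"  [given at root]
3. n2.lim = 5  [terminal]
4. n3.acc = -6  [-6]
5. n3.val = "yn"  ["yn"]
6. n4.lim = 4  [terminal]
7. n3.cnt = false  [c.lim > 4]
8. n3.lim = -9  [c.lim - 13]
9. n6.val = 10  [terminal]
10. n7.val = 13  [terminal]
11. n5.live = "pq"  ["pq"]
12. n5.ok = 29  [b₀.val + 19]
13. n1.live = "vp"  ["vp"]
14. n1.ok = -8  [c.lim * -2 + 2]
15. n8.cnt = "zpm"  ["z" ++ S.val]
16. n9.cnt = "uz"  ["uz"]
17. n10.acc = -5  [-5]
18. n10.val = "xv"  ["xv"]
19. n11.ok = 24  [terminal]
20. n10.cnt = false  [S.acc > -5]
21. n10.lim = 9  [f.ok * -1 + 33]
22. n9.wid = -8  [S.lim * 3 - 35]
23. n12.cnt = "zpmr"  [A₀.cnt ++ "r"]
24. n15.ok = 6  [terminal]
25. n14.live = "qy"  ["qy"]
26. n14.ok = 25  [f.ok + 19]
27. n16.lim = 7  [terminal]
28. n17.acc = 15  [c.lim + 8]
29. n17.val = "uu"  ["uu"]
30. n18.cnt = -3  [terminal]
31. n17.cnt = false  [S.acc == d.cnt]
32. n17.lim = 10  [S.acc - 5]
33. n13.live = "qyp"  [B₁.live ++ "p"]
34. n13.ok = 7  [B₁.ok - 18]
35. n19.cnt = "zx"  ["zx"]
36. n20.ok = 8  [terminal]
37. n21.lim = 18  [terminal]
38. n19.wid = 17  [f.ok + 9]
39. n12.wid = -5  [B.ok + A₁.wid - 29]
40. n8.wid = 0  [A₁.wid * 2 + 16]
41. n0.cnt = false  [B.ok > -8]
42. n0.lim = 12  [S.acc - 17]

-5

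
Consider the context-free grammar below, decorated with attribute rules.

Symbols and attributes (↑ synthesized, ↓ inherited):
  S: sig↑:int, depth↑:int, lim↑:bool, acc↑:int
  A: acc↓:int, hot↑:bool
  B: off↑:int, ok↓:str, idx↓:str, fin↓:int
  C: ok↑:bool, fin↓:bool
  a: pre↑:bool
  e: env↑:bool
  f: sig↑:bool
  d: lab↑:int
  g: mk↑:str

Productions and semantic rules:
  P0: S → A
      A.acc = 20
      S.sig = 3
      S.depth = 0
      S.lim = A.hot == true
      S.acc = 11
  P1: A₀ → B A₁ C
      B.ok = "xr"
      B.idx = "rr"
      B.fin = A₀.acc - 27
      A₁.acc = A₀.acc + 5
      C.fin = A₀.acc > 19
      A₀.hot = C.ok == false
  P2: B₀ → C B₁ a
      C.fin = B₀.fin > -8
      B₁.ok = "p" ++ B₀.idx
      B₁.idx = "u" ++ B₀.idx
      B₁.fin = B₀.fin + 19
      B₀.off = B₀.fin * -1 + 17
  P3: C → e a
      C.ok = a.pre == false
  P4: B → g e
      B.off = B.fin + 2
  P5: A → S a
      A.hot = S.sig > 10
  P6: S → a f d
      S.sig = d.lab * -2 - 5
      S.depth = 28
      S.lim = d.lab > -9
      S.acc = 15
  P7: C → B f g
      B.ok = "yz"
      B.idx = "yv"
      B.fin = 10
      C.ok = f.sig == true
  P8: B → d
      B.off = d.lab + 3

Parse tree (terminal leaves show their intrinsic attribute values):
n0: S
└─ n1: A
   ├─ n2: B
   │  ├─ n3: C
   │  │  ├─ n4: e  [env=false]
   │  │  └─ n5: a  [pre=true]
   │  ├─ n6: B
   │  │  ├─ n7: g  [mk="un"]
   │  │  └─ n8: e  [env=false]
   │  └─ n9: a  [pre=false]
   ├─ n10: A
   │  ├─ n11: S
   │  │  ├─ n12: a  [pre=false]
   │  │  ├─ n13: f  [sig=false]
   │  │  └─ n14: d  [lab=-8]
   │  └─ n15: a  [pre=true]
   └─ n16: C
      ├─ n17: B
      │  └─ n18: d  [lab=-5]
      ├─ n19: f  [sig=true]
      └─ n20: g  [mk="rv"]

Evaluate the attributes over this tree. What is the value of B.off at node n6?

1. n1.acc = 20  [20]
2. n2.ok = "xr"  ["xr"]
3. n2.idx = "rr"  ["rr"]
4. n2.fin = -7  [A₀.acc - 27]
5. n3.fin = true  [B₀.fin > -8]
6. n4.env = false  [terminal]
7. n5.pre = true  [terminal]
8. n3.ok = false  [a.pre == false]
9. n6.ok = "prr"  ["p" ++ B₀.idx]
10. n6.idx = "urr"  ["u" ++ B₀.idx]
11. n6.fin = 12  [B₀.fin + 19]
12. n7.mk = "un"  [terminal]
13. n8.env = false  [terminal]
14. n6.off = 14  [B.fin + 2]
15. n9.pre = false  [terminal]
16. n2.off = 24  [B₀.fin * -1 + 17]
17. n10.acc = 25  [A₀.acc + 5]
18. n12.pre = false  [terminal]
19. n13.sig = false  [terminal]
20. n14.lab = -8  [terminal]
21. n11.sig = 11  [d.lab * -2 - 5]
22. n11.depth = 28  [28]
23. n11.lim = true  [d.lab > -9]
24. n11.acc = 15  [15]
25. n15.pre = true  [terminal]
26. n10.hot = true  [S.sig > 10]
27. n16.fin = true  [A₀.acc > 19]
28. n17.ok = "yz"  ["yz"]
29. n17.idx = "yv"  ["yv"]
30. n17.fin = 10  [10]
31. n18.lab = -5  [terminal]
32. n17.off = -2  [d.lab + 3]
33. n19.sig = true  [terminal]
34. n20.mk = "rv"  [terminal]
35. n16.ok = true  [f.sig == true]
36. n1.hot = false  [C.ok == false]
37. n0.sig = 3  [3]
38. n0.depth = 0  [0]
39. n0.lim = false  [A.hot == true]
40. n0.acc = 11  [11]

14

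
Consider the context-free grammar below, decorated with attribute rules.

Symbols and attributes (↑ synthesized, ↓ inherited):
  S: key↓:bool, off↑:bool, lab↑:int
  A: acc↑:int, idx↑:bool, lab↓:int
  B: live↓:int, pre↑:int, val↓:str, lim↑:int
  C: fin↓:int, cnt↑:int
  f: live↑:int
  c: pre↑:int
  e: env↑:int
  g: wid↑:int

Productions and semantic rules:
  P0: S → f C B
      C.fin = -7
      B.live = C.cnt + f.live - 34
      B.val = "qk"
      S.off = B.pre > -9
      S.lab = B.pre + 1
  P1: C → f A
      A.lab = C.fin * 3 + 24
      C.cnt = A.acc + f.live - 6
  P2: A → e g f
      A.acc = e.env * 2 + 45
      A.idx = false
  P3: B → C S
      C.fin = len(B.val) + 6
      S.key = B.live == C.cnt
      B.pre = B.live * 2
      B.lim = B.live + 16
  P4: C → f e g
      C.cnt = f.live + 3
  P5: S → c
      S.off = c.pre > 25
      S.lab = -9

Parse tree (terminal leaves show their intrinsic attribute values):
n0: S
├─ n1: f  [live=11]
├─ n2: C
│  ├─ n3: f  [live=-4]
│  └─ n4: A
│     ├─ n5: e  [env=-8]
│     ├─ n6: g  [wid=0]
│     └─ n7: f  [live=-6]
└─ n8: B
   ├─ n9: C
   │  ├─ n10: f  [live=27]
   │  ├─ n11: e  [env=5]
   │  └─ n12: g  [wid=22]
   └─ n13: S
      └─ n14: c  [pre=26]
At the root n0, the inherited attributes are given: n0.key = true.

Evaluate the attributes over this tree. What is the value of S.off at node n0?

1. n0.key = true  [given at root]
2. n1.live = 11  [terminal]
3. n2.fin = -7  [-7]
4. n3.live = -4  [terminal]
5. n4.lab = 3  [C.fin * 3 + 24]
6. n5.env = -8  [terminal]
7. n6.wid = 0  [terminal]
8. n7.live = -6  [terminal]
9. n4.acc = 29  [e.env * 2 + 45]
10. n4.idx = false  [false]
11. n2.cnt = 19  [A.acc + f.live - 6]
12. n8.live = -4  [C.cnt + f.live - 34]
13. n8.val = "qk"  ["qk"]
14. n9.fin = 8  [len(B.val) + 6]
15. n10.live = 27  [terminal]
16. n11.env = 5  [terminal]
17. n12.wid = 22  [terminal]
18. n9.cnt = 30  [f.live + 3]
19. n13.key = false  [B.live == C.cnt]
20. n14.pre = 26  [terminal]
21. n13.off = true  [c.pre > 25]
22. n13.lab = -9  [-9]
23. n8.pre = -8  [B.live * 2]
24. n8.lim = 12  [B.live + 16]
25. n0.off = true  [B.pre > -9]
26. n0.lab = -7  [B.pre + 1]

true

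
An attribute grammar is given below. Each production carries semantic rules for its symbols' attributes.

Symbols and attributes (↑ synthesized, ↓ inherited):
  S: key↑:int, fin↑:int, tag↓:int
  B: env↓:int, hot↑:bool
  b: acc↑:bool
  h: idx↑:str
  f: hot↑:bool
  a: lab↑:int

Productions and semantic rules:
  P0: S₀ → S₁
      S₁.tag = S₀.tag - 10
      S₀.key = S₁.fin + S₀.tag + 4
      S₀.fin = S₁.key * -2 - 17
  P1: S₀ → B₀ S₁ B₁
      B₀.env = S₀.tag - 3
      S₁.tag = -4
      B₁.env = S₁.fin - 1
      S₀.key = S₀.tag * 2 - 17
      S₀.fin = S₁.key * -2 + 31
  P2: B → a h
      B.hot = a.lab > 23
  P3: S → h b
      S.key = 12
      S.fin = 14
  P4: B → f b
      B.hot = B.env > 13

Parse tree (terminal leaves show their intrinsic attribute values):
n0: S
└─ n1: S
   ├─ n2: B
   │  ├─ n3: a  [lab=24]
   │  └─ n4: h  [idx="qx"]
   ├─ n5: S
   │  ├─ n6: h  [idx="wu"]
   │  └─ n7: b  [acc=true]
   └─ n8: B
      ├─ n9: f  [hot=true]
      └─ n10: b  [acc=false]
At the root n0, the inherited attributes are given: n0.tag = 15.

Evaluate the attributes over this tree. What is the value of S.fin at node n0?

-3

1. n0.tag = 15  [given at root]
2. n1.tag = 5  [S₀.tag - 10]
3. n2.env = 2  [S₀.tag - 3]
4. n3.lab = 24  [terminal]
5. n4.idx = "qx"  [terminal]
6. n2.hot = true  [a.lab > 23]
7. n5.tag = -4  [-4]
8. n6.idx = "wu"  [terminal]
9. n7.acc = true  [terminal]
10. n5.key = 12  [12]
11. n5.fin = 14  [14]
12. n8.env = 13  [S₁.fin - 1]
13. n9.hot = true  [terminal]
14. n10.acc = false  [terminal]
15. n8.hot = false  [B.env > 13]
16. n1.key = -7  [S₀.tag * 2 - 17]
17. n1.fin = 7  [S₁.key * -2 + 31]
18. n0.key = 26  [S₁.fin + S₀.tag + 4]
19. n0.fin = -3  [S₁.key * -2 - 17]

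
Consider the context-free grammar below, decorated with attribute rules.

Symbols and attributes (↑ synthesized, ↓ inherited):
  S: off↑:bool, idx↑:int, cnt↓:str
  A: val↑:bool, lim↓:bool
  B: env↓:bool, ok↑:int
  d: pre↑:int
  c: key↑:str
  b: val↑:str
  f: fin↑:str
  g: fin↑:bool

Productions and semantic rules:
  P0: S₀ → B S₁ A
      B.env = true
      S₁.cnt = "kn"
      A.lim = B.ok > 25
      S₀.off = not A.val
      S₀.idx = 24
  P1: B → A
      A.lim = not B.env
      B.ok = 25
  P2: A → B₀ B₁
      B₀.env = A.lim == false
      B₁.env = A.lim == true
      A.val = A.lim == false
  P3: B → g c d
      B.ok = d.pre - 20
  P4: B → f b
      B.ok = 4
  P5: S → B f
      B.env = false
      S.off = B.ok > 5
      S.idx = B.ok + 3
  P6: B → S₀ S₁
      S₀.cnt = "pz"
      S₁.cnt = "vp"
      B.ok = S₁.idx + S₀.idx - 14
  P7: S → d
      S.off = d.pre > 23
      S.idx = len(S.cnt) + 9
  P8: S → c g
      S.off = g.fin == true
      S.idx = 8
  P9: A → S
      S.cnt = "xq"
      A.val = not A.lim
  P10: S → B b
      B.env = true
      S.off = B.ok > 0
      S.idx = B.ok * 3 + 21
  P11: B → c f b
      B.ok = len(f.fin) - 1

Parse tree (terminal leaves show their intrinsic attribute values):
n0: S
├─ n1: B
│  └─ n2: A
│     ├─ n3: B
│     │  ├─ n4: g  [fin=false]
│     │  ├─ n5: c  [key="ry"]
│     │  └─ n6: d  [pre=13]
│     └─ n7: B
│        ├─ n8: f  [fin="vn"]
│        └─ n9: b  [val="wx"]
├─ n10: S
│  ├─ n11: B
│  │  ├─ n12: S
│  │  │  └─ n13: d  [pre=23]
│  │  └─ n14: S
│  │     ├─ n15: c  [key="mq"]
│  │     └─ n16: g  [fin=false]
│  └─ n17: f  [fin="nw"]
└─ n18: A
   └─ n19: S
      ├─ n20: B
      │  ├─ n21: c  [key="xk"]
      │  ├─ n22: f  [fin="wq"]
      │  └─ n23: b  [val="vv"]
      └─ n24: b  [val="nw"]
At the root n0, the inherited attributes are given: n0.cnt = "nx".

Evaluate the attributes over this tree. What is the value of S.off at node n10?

1. n0.cnt = "nx"  [given at root]
2. n1.env = true  [true]
3. n2.lim = false  [not B.env]
4. n3.env = true  [A.lim == false]
5. n4.fin = false  [terminal]
6. n5.key = "ry"  [terminal]
7. n6.pre = 13  [terminal]
8. n3.ok = -7  [d.pre - 20]
9. n7.env = false  [A.lim == true]
10. n8.fin = "vn"  [terminal]
11. n9.val = "wx"  [terminal]
12. n7.ok = 4  [4]
13. n2.val = true  [A.lim == false]
14. n1.ok = 25  [25]
15. n10.cnt = "kn"  ["kn"]
16. n11.env = false  [false]
17. n12.cnt = "pz"  ["pz"]
18. n13.pre = 23  [terminal]
19. n12.off = false  [d.pre > 23]
20. n12.idx = 11  [len(S.cnt) + 9]
21. n14.cnt = "vp"  ["vp"]
22. n15.key = "mq"  [terminal]
23. n16.fin = false  [terminal]
24. n14.off = false  [g.fin == true]
25. n14.idx = 8  [8]
26. n11.ok = 5  [S₁.idx + S₀.idx - 14]
27. n17.fin = "nw"  [terminal]
28. n10.off = false  [B.ok > 5]
29. n10.idx = 8  [B.ok + 3]
30. n18.lim = false  [B.ok > 25]
31. n19.cnt = "xq"  ["xq"]
32. n20.env = true  [true]
33. n21.key = "xk"  [terminal]
34. n22.fin = "wq"  [terminal]
35. n23.val = "vv"  [terminal]
36. n20.ok = 1  [len(f.fin) - 1]
37. n24.val = "nw"  [terminal]
38. n19.off = true  [B.ok > 0]
39. n19.idx = 24  [B.ok * 3 + 21]
40. n18.val = true  [not A.lim]
41. n0.off = false  [not A.val]
42. n0.idx = 24  [24]

false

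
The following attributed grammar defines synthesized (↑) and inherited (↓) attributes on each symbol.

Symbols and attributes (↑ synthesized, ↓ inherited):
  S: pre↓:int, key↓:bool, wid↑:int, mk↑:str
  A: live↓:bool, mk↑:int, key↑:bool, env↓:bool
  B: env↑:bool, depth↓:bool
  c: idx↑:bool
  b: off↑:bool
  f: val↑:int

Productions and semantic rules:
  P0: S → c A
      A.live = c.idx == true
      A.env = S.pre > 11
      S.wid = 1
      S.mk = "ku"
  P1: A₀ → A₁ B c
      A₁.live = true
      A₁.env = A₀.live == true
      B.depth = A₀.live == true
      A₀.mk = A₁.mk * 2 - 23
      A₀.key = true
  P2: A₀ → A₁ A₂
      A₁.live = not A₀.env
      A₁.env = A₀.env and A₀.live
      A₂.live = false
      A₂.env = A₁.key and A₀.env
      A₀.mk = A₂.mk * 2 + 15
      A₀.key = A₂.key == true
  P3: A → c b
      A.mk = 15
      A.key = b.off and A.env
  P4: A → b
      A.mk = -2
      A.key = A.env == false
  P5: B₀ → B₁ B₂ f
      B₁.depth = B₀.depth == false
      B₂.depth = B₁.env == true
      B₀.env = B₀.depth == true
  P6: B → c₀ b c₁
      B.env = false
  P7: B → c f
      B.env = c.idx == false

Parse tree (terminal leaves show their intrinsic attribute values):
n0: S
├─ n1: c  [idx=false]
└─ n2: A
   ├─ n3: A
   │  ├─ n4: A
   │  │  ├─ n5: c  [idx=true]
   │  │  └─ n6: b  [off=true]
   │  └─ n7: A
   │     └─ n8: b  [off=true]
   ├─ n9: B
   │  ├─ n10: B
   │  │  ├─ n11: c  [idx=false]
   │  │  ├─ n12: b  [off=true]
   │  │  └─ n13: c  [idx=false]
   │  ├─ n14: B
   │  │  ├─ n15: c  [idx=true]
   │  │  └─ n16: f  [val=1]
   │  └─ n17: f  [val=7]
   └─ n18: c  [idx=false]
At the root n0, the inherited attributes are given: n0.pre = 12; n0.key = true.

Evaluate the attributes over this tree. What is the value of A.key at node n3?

true

1. n0.pre = 12  [given at root]
2. n0.key = true  [given at root]
3. n1.idx = false  [terminal]
4. n2.live = false  [c.idx == true]
5. n2.env = true  [S.pre > 11]
6. n3.live = true  [true]
7. n3.env = false  [A₀.live == true]
8. n4.live = true  [not A₀.env]
9. n4.env = false  [A₀.env and A₀.live]
10. n5.idx = true  [terminal]
11. n6.off = true  [terminal]
12. n4.mk = 15  [15]
13. n4.key = false  [b.off and A.env]
14. n7.live = false  [false]
15. n7.env = false  [A₁.key and A₀.env]
16. n8.off = true  [terminal]
17. n7.mk = -2  [-2]
18. n7.key = true  [A.env == false]
19. n3.mk = 11  [A₂.mk * 2 + 15]
20. n3.key = true  [A₂.key == true]
21. n9.depth = false  [A₀.live == true]
22. n10.depth = true  [B₀.depth == false]
23. n11.idx = false  [terminal]
24. n12.off = true  [terminal]
25. n13.idx = false  [terminal]
26. n10.env = false  [false]
27. n14.depth = false  [B₁.env == true]
28. n15.idx = true  [terminal]
29. n16.val = 1  [terminal]
30. n14.env = false  [c.idx == false]
31. n17.val = 7  [terminal]
32. n9.env = false  [B₀.depth == true]
33. n18.idx = false  [terminal]
34. n2.mk = -1  [A₁.mk * 2 - 23]
35. n2.key = true  [true]
36. n0.wid = 1  [1]
37. n0.mk = "ku"  ["ku"]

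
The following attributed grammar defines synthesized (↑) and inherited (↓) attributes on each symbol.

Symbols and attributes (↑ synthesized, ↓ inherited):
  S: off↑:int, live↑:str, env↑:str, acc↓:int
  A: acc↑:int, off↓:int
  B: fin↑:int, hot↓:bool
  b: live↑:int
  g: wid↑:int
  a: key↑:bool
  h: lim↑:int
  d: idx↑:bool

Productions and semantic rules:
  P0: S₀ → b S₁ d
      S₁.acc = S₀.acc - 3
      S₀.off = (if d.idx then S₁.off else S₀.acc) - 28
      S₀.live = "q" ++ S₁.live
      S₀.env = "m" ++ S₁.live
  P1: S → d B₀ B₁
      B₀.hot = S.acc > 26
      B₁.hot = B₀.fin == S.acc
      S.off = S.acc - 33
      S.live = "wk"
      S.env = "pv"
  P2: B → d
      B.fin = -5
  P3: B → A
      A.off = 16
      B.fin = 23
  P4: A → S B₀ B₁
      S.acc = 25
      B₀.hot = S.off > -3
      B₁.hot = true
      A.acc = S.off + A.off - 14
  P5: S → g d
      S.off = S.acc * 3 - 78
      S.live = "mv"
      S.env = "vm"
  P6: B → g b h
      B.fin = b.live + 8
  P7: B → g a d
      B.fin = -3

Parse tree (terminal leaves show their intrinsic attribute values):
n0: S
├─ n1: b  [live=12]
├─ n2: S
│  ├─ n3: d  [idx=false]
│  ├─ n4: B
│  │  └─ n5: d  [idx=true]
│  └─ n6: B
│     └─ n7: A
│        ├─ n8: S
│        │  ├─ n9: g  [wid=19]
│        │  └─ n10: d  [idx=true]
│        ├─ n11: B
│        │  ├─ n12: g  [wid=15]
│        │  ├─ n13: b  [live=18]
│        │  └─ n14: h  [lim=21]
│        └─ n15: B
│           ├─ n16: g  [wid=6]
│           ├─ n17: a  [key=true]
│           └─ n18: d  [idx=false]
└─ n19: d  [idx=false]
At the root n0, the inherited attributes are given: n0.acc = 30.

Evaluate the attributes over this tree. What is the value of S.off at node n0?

1. n0.acc = 30  [given at root]
2. n1.live = 12  [terminal]
3. n2.acc = 27  [S₀.acc - 3]
4. n3.idx = false  [terminal]
5. n4.hot = true  [S.acc > 26]
6. n5.idx = true  [terminal]
7. n4.fin = -5  [-5]
8. n6.hot = false  [B₀.fin == S.acc]
9. n7.off = 16  [16]
10. n8.acc = 25  [25]
11. n9.wid = 19  [terminal]
12. n10.idx = true  [terminal]
13. n8.off = -3  [S.acc * 3 - 78]
14. n8.live = "mv"  ["mv"]
15. n8.env = "vm"  ["vm"]
16. n11.hot = false  [S.off > -3]
17. n12.wid = 15  [terminal]
18. n13.live = 18  [terminal]
19. n14.lim = 21  [terminal]
20. n11.fin = 26  [b.live + 8]
21. n15.hot = true  [true]
22. n16.wid = 6  [terminal]
23. n17.key = true  [terminal]
24. n18.idx = false  [terminal]
25. n15.fin = -3  [-3]
26. n7.acc = -1  [S.off + A.off - 14]
27. n6.fin = 23  [23]
28. n2.off = -6  [S.acc - 33]
29. n2.live = "wk"  ["wk"]
30. n2.env = "pv"  ["pv"]
31. n19.idx = false  [terminal]
32. n0.off = 2  [(if d.idx then S₁.off else S₀.acc) - 28]
33. n0.live = "qwk"  ["q" ++ S₁.live]
34. n0.env = "mwk"  ["m" ++ S₁.live]

2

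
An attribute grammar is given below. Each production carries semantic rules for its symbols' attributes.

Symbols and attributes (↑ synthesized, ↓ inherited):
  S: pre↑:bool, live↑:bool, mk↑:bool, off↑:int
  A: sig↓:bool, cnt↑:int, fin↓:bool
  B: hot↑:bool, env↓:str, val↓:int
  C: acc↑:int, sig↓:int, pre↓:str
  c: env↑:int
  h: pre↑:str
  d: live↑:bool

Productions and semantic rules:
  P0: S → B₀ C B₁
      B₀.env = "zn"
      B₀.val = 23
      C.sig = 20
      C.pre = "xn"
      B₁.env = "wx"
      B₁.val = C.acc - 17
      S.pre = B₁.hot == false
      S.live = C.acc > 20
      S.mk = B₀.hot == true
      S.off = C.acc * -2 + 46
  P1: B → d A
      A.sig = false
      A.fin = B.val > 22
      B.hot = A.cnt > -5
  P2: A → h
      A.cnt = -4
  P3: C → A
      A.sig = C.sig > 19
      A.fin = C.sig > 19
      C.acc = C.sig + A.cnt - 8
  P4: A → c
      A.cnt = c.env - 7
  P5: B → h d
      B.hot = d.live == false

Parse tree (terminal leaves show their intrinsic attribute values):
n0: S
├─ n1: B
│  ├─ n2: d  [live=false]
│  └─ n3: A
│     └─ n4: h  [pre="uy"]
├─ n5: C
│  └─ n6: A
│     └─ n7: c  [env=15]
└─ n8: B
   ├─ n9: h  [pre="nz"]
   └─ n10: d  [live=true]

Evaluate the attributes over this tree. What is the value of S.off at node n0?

6

1. n1.env = "zn"  ["zn"]
2. n1.val = 23  [23]
3. n2.live = false  [terminal]
4. n3.sig = false  [false]
5. n3.fin = true  [B.val > 22]
6. n4.pre = "uy"  [terminal]
7. n3.cnt = -4  [-4]
8. n1.hot = true  [A.cnt > -5]
9. n5.sig = 20  [20]
10. n5.pre = "xn"  ["xn"]
11. n6.sig = true  [C.sig > 19]
12. n6.fin = true  [C.sig > 19]
13. n7.env = 15  [terminal]
14. n6.cnt = 8  [c.env - 7]
15. n5.acc = 20  [C.sig + A.cnt - 8]
16. n8.env = "wx"  ["wx"]
17. n8.val = 3  [C.acc - 17]
18. n9.pre = "nz"  [terminal]
19. n10.live = true  [terminal]
20. n8.hot = false  [d.live == false]
21. n0.pre = true  [B₁.hot == false]
22. n0.live = false  [C.acc > 20]
23. n0.mk = true  [B₀.hot == true]
24. n0.off = 6  [C.acc * -2 + 46]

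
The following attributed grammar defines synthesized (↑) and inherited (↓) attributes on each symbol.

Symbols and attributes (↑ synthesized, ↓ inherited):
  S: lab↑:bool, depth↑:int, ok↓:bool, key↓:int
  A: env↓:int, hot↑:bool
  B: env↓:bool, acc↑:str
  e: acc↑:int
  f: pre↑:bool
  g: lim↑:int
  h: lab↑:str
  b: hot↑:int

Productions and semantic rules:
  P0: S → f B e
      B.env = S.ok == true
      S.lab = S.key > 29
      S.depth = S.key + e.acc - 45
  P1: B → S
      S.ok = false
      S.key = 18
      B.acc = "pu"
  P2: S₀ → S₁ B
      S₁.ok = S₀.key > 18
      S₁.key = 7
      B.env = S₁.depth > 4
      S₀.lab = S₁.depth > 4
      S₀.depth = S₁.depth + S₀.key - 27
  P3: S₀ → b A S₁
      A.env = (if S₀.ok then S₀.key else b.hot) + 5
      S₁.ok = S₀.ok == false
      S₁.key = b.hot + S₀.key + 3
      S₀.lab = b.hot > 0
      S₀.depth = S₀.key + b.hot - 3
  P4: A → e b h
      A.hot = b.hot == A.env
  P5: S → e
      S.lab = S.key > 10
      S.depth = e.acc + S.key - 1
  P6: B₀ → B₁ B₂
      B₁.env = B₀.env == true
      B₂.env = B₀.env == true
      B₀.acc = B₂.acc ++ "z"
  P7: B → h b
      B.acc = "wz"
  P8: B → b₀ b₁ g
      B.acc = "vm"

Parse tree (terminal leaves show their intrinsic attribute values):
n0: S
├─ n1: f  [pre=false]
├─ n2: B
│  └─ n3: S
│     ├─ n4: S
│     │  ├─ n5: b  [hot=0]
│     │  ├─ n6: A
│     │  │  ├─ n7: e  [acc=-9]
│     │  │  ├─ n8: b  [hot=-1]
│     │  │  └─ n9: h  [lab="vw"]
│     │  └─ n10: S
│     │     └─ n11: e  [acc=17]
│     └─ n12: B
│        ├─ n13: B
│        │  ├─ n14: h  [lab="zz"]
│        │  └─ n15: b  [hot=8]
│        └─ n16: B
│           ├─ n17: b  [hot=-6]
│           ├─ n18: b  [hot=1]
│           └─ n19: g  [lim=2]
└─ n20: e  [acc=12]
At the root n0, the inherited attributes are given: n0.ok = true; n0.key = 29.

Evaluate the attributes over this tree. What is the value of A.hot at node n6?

1. n0.ok = true  [given at root]
2. n0.key = 29  [given at root]
3. n1.pre = false  [terminal]
4. n2.env = true  [S.ok == true]
5. n3.ok = false  [false]
6. n3.key = 18  [18]
7. n4.ok = false  [S₀.key > 18]
8. n4.key = 7  [7]
9. n5.hot = 0  [terminal]
10. n6.env = 5  [(if S₀.ok then S₀.key else b.hot) + 5]
11. n7.acc = -9  [terminal]
12. n8.hot = -1  [terminal]
13. n9.lab = "vw"  [terminal]
14. n6.hot = false  [b.hot == A.env]
15. n10.ok = true  [S₀.ok == false]
16. n10.key = 10  [b.hot + S₀.key + 3]
17. n11.acc = 17  [terminal]
18. n10.lab = false  [S.key > 10]
19. n10.depth = 26  [e.acc + S.key - 1]
20. n4.lab = false  [b.hot > 0]
21. n4.depth = 4  [S₀.key + b.hot - 3]
22. n12.env = false  [S₁.depth > 4]
23. n13.env = false  [B₀.env == true]
24. n14.lab = "zz"  [terminal]
25. n15.hot = 8  [terminal]
26. n13.acc = "wz"  ["wz"]
27. n16.env = false  [B₀.env == true]
28. n17.hot = -6  [terminal]
29. n18.hot = 1  [terminal]
30. n19.lim = 2  [terminal]
31. n16.acc = "vm"  ["vm"]
32. n12.acc = "vmz"  [B₂.acc ++ "z"]
33. n3.lab = false  [S₁.depth > 4]
34. n3.depth = -5  [S₁.depth + S₀.key - 27]
35. n2.acc = "pu"  ["pu"]
36. n20.acc = 12  [terminal]
37. n0.lab = false  [S.key > 29]
38. n0.depth = -4  [S.key + e.acc - 45]

false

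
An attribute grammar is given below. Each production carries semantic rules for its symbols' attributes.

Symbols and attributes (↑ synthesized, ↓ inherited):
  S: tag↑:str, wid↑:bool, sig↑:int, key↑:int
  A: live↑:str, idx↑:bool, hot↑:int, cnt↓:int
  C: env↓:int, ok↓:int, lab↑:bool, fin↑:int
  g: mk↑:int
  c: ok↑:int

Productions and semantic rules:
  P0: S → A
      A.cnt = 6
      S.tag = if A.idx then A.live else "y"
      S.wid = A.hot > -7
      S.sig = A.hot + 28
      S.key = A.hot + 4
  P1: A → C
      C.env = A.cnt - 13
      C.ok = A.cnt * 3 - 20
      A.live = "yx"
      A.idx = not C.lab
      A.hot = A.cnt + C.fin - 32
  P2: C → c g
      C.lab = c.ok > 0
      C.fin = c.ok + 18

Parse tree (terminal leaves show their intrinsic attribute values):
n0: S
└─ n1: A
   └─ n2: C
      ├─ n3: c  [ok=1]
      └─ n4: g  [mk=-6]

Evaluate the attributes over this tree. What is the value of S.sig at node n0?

1. n1.cnt = 6  [6]
2. n2.env = -7  [A.cnt - 13]
3. n2.ok = -2  [A.cnt * 3 - 20]
4. n3.ok = 1  [terminal]
5. n4.mk = -6  [terminal]
6. n2.lab = true  [c.ok > 0]
7. n2.fin = 19  [c.ok + 18]
8. n1.live = "yx"  ["yx"]
9. n1.idx = false  [not C.lab]
10. n1.hot = -7  [A.cnt + C.fin - 32]
11. n0.tag = "y"  [if A.idx then A.live else "y"]
12. n0.wid = false  [A.hot > -7]
13. n0.sig = 21  [A.hot + 28]
14. n0.key = -3  [A.hot + 4]

21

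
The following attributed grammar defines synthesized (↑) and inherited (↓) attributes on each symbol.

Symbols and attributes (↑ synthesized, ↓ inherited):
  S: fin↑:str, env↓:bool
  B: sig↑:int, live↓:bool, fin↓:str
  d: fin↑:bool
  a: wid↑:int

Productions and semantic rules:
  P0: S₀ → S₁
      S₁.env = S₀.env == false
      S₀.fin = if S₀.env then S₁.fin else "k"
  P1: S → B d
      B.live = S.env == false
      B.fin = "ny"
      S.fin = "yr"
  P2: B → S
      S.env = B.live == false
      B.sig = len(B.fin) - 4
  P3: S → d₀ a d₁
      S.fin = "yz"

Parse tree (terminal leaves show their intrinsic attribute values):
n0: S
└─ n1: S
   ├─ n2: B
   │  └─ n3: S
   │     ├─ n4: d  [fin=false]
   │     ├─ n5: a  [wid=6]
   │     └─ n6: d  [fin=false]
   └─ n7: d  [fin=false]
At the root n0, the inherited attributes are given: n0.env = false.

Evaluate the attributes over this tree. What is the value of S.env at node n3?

true

1. n0.env = false  [given at root]
2. n1.env = true  [S₀.env == false]
3. n2.live = false  [S.env == false]
4. n2.fin = "ny"  ["ny"]
5. n3.env = true  [B.live == false]
6. n4.fin = false  [terminal]
7. n5.wid = 6  [terminal]
8. n6.fin = false  [terminal]
9. n3.fin = "yz"  ["yz"]
10. n2.sig = -2  [len(B.fin) - 4]
11. n7.fin = false  [terminal]
12. n1.fin = "yr"  ["yr"]
13. n0.fin = "k"  [if S₀.env then S₁.fin else "k"]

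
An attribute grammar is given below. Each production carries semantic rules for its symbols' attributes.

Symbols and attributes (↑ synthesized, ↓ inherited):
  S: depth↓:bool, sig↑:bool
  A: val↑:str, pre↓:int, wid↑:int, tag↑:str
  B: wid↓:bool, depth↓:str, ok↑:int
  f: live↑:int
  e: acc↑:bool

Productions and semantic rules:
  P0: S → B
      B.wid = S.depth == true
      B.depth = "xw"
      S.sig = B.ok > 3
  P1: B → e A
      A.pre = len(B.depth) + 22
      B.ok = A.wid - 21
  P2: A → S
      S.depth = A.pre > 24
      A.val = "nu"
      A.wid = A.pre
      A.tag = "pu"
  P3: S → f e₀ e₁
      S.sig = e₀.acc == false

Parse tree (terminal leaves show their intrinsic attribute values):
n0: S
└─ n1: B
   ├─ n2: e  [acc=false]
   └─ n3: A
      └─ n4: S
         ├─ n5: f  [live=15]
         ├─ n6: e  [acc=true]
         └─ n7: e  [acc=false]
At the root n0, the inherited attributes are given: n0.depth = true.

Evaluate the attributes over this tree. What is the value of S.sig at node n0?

1. n0.depth = true  [given at root]
2. n1.wid = true  [S.depth == true]
3. n1.depth = "xw"  ["xw"]
4. n2.acc = false  [terminal]
5. n3.pre = 24  [len(B.depth) + 22]
6. n4.depth = false  [A.pre > 24]
7. n5.live = 15  [terminal]
8. n6.acc = true  [terminal]
9. n7.acc = false  [terminal]
10. n4.sig = false  [e₀.acc == false]
11. n3.val = "nu"  ["nu"]
12. n3.wid = 24  [A.pre]
13. n3.tag = "pu"  ["pu"]
14. n1.ok = 3  [A.wid - 21]
15. n0.sig = false  [B.ok > 3]

false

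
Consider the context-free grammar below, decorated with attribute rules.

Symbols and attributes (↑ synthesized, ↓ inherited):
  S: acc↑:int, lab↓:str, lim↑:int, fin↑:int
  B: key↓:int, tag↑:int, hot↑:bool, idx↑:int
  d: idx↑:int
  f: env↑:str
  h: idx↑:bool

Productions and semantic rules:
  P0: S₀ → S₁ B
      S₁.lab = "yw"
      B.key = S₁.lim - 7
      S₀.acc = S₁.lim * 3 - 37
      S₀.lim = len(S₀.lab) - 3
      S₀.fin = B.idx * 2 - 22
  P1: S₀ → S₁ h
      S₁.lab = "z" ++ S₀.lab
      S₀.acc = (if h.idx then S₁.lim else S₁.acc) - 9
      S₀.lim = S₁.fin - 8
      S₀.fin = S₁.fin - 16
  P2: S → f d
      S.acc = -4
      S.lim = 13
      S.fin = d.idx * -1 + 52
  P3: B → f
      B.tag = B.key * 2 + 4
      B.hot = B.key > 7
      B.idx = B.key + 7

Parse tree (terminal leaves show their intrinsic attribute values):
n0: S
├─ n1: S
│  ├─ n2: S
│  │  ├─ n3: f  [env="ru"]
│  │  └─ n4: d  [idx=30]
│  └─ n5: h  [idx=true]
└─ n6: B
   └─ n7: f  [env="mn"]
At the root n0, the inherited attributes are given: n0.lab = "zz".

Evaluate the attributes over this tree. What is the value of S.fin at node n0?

6

1. n0.lab = "zz"  [given at root]
2. n1.lab = "yw"  ["yw"]
3. n2.lab = "zyw"  ["z" ++ S₀.lab]
4. n3.env = "ru"  [terminal]
5. n4.idx = 30  [terminal]
6. n2.acc = -4  [-4]
7. n2.lim = 13  [13]
8. n2.fin = 22  [d.idx * -1 + 52]
9. n5.idx = true  [terminal]
10. n1.acc = 4  [(if h.idx then S₁.lim else S₁.acc) - 9]
11. n1.lim = 14  [S₁.fin - 8]
12. n1.fin = 6  [S₁.fin - 16]
13. n6.key = 7  [S₁.lim - 7]
14. n7.env = "mn"  [terminal]
15. n6.tag = 18  [B.key * 2 + 4]
16. n6.hot = false  [B.key > 7]
17. n6.idx = 14  [B.key + 7]
18. n0.acc = 5  [S₁.lim * 3 - 37]
19. n0.lim = -1  [len(S₀.lab) - 3]
20. n0.fin = 6  [B.idx * 2 - 22]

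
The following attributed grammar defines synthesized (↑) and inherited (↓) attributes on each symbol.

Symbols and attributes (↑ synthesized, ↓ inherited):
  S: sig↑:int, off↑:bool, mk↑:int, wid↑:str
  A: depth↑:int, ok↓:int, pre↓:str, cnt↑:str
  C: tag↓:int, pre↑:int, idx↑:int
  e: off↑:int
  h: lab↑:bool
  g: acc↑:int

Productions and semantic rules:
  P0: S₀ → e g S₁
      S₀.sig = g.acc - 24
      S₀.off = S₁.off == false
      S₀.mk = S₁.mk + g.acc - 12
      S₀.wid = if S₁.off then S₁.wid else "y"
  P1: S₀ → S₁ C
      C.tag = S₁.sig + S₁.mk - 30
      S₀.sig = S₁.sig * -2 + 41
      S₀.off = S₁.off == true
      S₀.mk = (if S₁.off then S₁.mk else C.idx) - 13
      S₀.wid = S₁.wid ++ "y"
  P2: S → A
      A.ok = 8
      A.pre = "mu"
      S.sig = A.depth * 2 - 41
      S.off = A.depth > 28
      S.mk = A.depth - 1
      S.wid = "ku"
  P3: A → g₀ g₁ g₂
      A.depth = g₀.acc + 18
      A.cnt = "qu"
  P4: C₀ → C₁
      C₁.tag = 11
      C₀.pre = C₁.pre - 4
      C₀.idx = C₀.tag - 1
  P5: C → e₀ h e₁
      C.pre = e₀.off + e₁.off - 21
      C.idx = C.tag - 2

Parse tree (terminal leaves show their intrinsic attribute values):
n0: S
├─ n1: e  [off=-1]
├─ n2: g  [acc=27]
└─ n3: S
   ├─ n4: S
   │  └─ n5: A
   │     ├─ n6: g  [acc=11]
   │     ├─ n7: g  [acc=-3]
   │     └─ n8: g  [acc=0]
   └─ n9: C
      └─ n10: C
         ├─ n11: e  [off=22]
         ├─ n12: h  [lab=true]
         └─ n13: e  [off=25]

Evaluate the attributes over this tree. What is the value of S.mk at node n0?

1. n1.off = -1  [terminal]
2. n2.acc = 27  [terminal]
3. n5.ok = 8  [8]
4. n5.pre = "mu"  ["mu"]
5. n6.acc = 11  [terminal]
6. n7.acc = -3  [terminal]
7. n8.acc = 0  [terminal]
8. n5.depth = 29  [g₀.acc + 18]
9. n5.cnt = "qu"  ["qu"]
10. n4.sig = 17  [A.depth * 2 - 41]
11. n4.off = true  [A.depth > 28]
12. n4.mk = 28  [A.depth - 1]
13. n4.wid = "ku"  ["ku"]
14. n9.tag = 15  [S₁.sig + S₁.mk - 30]
15. n10.tag = 11  [11]
16. n11.off = 22  [terminal]
17. n12.lab = true  [terminal]
18. n13.off = 25  [terminal]
19. n10.pre = 26  [e₀.off + e₁.off - 21]
20. n10.idx = 9  [C.tag - 2]
21. n9.pre = 22  [C₁.pre - 4]
22. n9.idx = 14  [C₀.tag - 1]
23. n3.sig = 7  [S₁.sig * -2 + 41]
24. n3.off = true  [S₁.off == true]
25. n3.mk = 15  [(if S₁.off then S₁.mk else C.idx) - 13]
26. n3.wid = "kuy"  [S₁.wid ++ "y"]
27. n0.sig = 3  [g.acc - 24]
28. n0.off = false  [S₁.off == false]
29. n0.mk = 30  [S₁.mk + g.acc - 12]
30. n0.wid = "kuy"  [if S₁.off then S₁.wid else "y"]

30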